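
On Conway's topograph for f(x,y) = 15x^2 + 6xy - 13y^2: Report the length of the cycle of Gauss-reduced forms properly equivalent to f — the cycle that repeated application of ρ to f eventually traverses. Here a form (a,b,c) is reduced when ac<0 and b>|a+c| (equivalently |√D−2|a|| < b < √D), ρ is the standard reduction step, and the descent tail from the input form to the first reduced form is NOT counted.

D = 816, ⌊√D⌋ = 28
river: ρ → (-13,20,8)
river: ρ → (8,28,-1)
river: ρ → (-1,28,8)
river: ρ → (8,20,-13)
river: ρ → (-13,6,15)
river: ρ → (15,24,-4)
river: ρ → (-4,24,15)
river: ρ → (15,6,-13)
ρ-cycle length = 8 (tail of 0 descent steps not counted)

8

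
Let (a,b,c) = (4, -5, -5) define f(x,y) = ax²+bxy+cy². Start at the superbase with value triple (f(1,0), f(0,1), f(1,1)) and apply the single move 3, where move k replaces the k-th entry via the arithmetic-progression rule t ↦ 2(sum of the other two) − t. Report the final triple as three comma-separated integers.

start (4,-5,-6) = (f(1,0),f(0,1),f(1,1))
replace slot 3: 2·(4+(-5)) − (-6) = 4 → (4,-5,4)

4,-5,4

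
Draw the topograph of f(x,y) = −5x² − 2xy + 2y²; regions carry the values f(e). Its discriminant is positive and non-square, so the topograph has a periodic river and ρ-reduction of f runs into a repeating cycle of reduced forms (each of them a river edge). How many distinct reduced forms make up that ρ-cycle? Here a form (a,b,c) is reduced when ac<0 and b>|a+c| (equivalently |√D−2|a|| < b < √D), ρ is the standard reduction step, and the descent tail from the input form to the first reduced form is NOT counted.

D = 44, ⌊√D⌋ = 6
descent: ρ → (2,6,-1)  [lands on river]
river: ρ → (-1,6,2)
ρ-cycle length = 2 (tail of 1 descent step not counted)

2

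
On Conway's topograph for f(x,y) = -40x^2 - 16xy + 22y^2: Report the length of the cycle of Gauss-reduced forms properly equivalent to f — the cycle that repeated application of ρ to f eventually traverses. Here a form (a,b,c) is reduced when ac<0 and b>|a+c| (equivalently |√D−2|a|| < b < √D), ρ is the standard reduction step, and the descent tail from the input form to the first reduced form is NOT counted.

D = 3776, ⌊√D⌋ = 61
descent: ρ → (22,60,-2)  [lands on river]
river: ρ → (-2,60,22)
river: ρ → (22,28,-34)
river: ρ → (-34,40,16)
river: ρ → (16,56,-10)
river: ρ → (-10,44,46)
river: ρ → (46,48,-8)
river: ρ → (-8,48,46)
river: ρ → (46,44,-10)
river: ρ → (-10,56,16)
river: ρ → (16,40,-34)
river: ρ → (-34,28,22)
ρ-cycle length = 12 (tail of 1 descent step not counted)

12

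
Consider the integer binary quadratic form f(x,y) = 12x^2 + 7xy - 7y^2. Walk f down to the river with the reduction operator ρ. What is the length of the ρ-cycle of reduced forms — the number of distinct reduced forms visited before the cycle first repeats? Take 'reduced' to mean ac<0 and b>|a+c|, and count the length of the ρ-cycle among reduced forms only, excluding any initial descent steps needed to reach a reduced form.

D = 385, ⌊√D⌋ = 19
river: ρ → (-7,7,12)
river: ρ → (12,17,-2)
river: ρ → (-2,19,3)
river: ρ → (3,17,-8)
river: ρ → (-8,15,5)
river: ρ → (5,15,-8)
river: ρ → (-8,17,3)
river: ρ → (3,19,-2)
river: ρ → (-2,17,12)
river: ρ → (12,7,-7)
ρ-cycle length = 10 (tail of 0 descent steps not counted)

10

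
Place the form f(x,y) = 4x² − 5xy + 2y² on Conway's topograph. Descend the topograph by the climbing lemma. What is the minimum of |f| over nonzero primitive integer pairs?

translate: b→3 (≡-5 mod 8), so (4,-5,2)→(4,3,1)
flip: (4,3,1)→(1,-3,4)
translate: b→1 (≡-3 mod 2), so (1,-3,4)→(1,1,2)
reduced (well bottom): (1,1,2) with a≤c, −a<b≤a
well minimum = a = 1

1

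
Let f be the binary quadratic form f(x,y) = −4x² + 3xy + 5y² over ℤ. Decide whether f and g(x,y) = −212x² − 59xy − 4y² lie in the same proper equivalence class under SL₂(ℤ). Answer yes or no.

D₁ = 89, D₂ = 89
river cycle of f (length 14): (5, 7, -2), (-2, 9, 1), (1, 9, -2), (-2, 7, 5), (5, 3, -4), (-4, 5, 4), (4, 3, -5), (-5, 7, 2), (2, 9, -1), (-1, 9, 2), … (4 more)
river cycle of g (length 14): (-4, 3, 5), (5, 7, -2), (-2, 9, 1), (1, 9, -2), (-2, 7, 5), (5, 3, -4), (-4, 5, 4), (4, 3, -5), (-5, 7, 2), (2, 9, -1), … (4 more)
cycles coincide ⇒ equivalent

yes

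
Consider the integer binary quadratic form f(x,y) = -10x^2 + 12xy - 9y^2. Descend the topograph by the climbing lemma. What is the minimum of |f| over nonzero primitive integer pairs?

translate: b→8 (≡-12 mod 20), so (10,-12,9)→(10,8,7)
flip: (10,8,7)→(7,-8,10)
translate: b→6 (≡-8 mod 14), so (7,-8,10)→(7,6,9)
reduced (well bottom): (7,6,9) with a≤c, −a<b≤a
well minimum |f| = |-7| = 7 (negative-definite)

7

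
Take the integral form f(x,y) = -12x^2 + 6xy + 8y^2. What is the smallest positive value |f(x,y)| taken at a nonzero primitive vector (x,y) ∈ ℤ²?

river: ρ → (8,10,-10)
river: ρ → (-10,10,8)
river: ρ → (8,6,-12)
river: ρ → (-12,18,2)
river: ρ → (2,18,-12)
river: ρ → (-12,6,8)
closes: descent 0, river 6
min |a| on river = 2

2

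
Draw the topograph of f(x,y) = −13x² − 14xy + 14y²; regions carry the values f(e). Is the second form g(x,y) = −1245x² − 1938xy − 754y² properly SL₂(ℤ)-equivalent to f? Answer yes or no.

D₁ = 924, D₂ = 924
river cycle of f (length 8): (14, 14, -13), (-13, 12, 15), (15, 18, -10), (-10, 22, 11), (11, 22, -10), (-10, 18, 15), (15, 12, -13), (-13, 14, 14)
river cycle of g (length 8): (-10, 22, 11), (11, 22, -10), (-10, 18, 15), (15, 12, -13), (-13, 14, 14), (14, 14, -13), (-13, 12, 15), (15, 18, -10)
cycles coincide ⇒ equivalent

yes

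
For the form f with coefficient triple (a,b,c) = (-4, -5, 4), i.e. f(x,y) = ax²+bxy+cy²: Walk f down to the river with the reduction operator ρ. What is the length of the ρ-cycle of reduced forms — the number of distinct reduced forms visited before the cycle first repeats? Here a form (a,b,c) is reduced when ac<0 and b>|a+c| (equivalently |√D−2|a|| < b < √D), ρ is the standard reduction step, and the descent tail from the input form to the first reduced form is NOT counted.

D = 89, ⌊√D⌋ = 9
descent: ρ → (4,5,-4)  [lands on river]
river: ρ → (-4,3,5)
river: ρ → (5,7,-2)
river: ρ → (-2,9,1)
river: ρ → (1,9,-2)
river: ρ → (-2,7,5)
river: ρ → (5,3,-4)
river: ρ → (-4,5,4)
river: ρ → (4,3,-5)
river: ρ → (-5,7,2)
river: ρ → (2,9,-1)
river: ρ → (-1,9,2)
river: ρ → (2,7,-5)
river: ρ → (-5,3,4)
ρ-cycle length = 14 (tail of 1 descent step not counted)

14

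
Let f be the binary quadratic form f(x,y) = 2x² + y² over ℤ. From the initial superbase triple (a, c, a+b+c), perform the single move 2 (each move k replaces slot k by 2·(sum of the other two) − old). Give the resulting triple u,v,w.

start (2,1,3) = (f(1,0),f(0,1),f(1,1))
replace slot 2: 2·(2+3) − 1 = 9 → (2,9,3)

2,9,3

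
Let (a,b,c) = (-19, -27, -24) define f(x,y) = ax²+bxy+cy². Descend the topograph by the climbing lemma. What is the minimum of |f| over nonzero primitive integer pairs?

translate: b→-11 (≡27 mod 38), so (19,27,24)→(19,-11,16)
flip: (19,-11,16)→(16,11,19)
reduced (well bottom): (16,11,19) with a≤c, −a<b≤a
well minimum |f| = |-16| = 16 (negative-definite)

16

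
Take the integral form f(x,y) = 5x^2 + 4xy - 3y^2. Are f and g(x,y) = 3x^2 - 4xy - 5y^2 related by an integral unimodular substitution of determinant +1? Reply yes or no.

D₁ = 76, D₂ = 76
river cycle of f (length 6): (-3, 8, 1), (1, 8, -3), (-3, 4, 5), (5, 6, -2), (-2, 6, 5), (5, 4, -3)
river cycle of g (length 6): (-5, 4, 3), (3, 8, -1), (-1, 8, 3), (3, 4, -5), (-5, 6, 2), (2, 6, -5)
cycles differ ⇒ inequivalent

no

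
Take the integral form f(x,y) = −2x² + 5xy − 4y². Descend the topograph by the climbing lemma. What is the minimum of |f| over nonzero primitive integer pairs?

translate: b→-1 (≡-5 mod 4), so (2,-5,4)→(2,-1,1)
flip: (2,-1,1)→(1,1,2)
reduced (well bottom): (1,1,2) with a≤c, −a<b≤a
well minimum |f| = |-1| = 1 (negative-definite)

1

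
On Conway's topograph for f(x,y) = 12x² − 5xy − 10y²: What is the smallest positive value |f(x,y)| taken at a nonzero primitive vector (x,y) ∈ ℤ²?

descent: ρ → (-10,5,12)  [lands on river]
river: ρ → (12,19,-3)
river: ρ → (-3,17,18)
river: ρ → (18,19,-2)
river: ρ → (-2,21,8)
river: ρ → (8,11,-12)
river: ρ → (-12,13,7)
river: ρ → (7,15,-10)
closes: descent 1, river 8
min |a| on river = 2

2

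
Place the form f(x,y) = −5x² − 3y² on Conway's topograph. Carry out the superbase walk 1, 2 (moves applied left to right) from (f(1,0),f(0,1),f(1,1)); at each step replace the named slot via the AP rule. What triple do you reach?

start (-5,-3,-8) = (f(1,0),f(0,1),f(1,1))
replace slot 1: 2·((-3)+(-8)) − (-5) = -17 → (-17,-3,-8)
replace slot 2: 2·((-17)+(-8)) − (-3) = -47 → (-17,-47,-8)

-17,-47,-8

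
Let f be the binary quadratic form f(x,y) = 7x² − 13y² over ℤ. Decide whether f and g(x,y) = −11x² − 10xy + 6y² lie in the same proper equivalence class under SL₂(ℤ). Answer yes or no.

D₁ = 364, D₂ = 364
river cycle of f (length 8): (7, 14, -6), (-6, 10, 11), (11, 12, -5), (-5, 18, 2), (2, 18, -5), (-5, 12, 11), (11, 10, -6), (-6, 14, 7)
river cycle of g (length 8): (6, 10, -11), (-11, 12, 5), (5, 18, -2), (-2, 18, 5), (5, 12, -11), (-11, 10, 6), (6, 14, -7), (-7, 14, 6)
cycles differ ⇒ inequivalent

no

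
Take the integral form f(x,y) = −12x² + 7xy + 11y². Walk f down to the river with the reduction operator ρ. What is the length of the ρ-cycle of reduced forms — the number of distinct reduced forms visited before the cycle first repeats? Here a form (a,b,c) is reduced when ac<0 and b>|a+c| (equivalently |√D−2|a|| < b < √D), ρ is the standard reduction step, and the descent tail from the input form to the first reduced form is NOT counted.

D = 577, ⌊√D⌋ = 24
river: ρ → (11,15,-8)
river: ρ → (-8,17,9)
river: ρ → (9,19,-6)
river: ρ → (-6,17,12)
river: ρ → (12,7,-11)
river: ρ → (-11,15,8)
river: ρ → (8,17,-9)
river: ρ → (-9,19,6)
river: ρ → (6,17,-12)
river: ρ → (-12,7,11)
ρ-cycle length = 10 (tail of 0 descent steps not counted)

10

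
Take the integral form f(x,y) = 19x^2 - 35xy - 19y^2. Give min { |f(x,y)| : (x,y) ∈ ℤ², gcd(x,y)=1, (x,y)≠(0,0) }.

descent: ρ → (-19,35,19)  [lands on river]
river: ρ → (19,41,-13)
river: ρ → (-13,37,25)
river: ρ → (25,13,-25)
river: ρ → (-25,37,13)
river: ρ → (13,41,-19)
closes: descent 1, river 6
min |a| on river = 13

13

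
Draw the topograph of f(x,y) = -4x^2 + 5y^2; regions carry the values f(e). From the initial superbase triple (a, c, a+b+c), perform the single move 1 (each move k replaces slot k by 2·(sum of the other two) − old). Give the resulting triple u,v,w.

start (-4,5,1) = (f(1,0),f(0,1),f(1,1))
replace slot 1: 2·(5+1) − (-4) = 16 → (16,5,1)

16,5,1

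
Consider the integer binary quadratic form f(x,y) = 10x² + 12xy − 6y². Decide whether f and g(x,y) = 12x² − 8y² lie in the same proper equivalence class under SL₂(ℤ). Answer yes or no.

D₁ = 384, D₂ = 384
river cycle of f (length 4): (-6, 12, 10), (10, 8, -8), (-8, 8, 10), (10, 12, -6)
river cycle of g (length 2): (-8, 16, 4), (4, 16, -8)
cycles differ ⇒ inequivalent

no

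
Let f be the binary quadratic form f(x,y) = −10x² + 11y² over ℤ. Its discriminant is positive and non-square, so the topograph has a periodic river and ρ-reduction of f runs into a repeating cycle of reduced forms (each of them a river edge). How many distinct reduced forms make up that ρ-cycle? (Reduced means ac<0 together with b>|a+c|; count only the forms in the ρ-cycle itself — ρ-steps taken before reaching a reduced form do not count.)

D = 440, ⌊√D⌋ = 20
descent: ρ → (11,0,-10)
descent: ρ → (-10,20,1)  [lands on river]
river: ρ → (1,20,-10)
ρ-cycle length = 2 (tail of 2 descent steps not counted)

2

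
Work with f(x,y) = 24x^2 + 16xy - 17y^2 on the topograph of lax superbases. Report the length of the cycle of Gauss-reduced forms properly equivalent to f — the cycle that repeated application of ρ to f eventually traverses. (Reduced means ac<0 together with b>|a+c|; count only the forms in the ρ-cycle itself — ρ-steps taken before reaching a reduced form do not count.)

D = 1888, ⌊√D⌋ = 43
river: ρ → (-17,18,23)
river: ρ → (23,28,-12)
river: ρ → (-12,20,31)
river: ρ → (31,42,-1)
river: ρ → (-1,42,31)
river: ρ → (31,20,-12)
river: ρ → (-12,28,23)
river: ρ → (23,18,-17)
river: ρ → (-17,16,24)
river: ρ → (24,32,-9)
river: ρ → (-9,40,8)
river: ρ → (8,40,-9)
river: ρ → (-9,32,24)
river: ρ → (24,16,-17)
ρ-cycle length = 14 (tail of 0 descent steps not counted)

14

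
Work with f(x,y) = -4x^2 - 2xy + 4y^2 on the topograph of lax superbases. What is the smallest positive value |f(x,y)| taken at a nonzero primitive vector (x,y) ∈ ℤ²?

descent: ρ → (4,2,-4)  [lands on river]
river: ρ → (-4,6,2)
river: ρ → (2,6,-4)
river: ρ → (-4,2,4)
river: ρ → (4,6,-2)
river: ρ → (-2,6,4)
closes: descent 1, river 6
min |a| on river = 2

2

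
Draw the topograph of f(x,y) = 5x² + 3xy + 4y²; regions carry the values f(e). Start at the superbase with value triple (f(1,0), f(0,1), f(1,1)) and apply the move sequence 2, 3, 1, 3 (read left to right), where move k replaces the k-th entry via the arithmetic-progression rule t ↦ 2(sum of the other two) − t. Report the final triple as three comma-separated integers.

start (5,4,12) = (f(1,0),f(0,1),f(1,1))
replace slot 2: 2·(5+12) − 4 = 30 → (5,30,12)
replace slot 3: 2·(5+30) − 12 = 58 → (5,30,58)
replace slot 1: 2·(30+58) − 5 = 171 → (171,30,58)
replace slot 3: 2·(171+30) − 58 = 344 → (171,30,344)

171,30,344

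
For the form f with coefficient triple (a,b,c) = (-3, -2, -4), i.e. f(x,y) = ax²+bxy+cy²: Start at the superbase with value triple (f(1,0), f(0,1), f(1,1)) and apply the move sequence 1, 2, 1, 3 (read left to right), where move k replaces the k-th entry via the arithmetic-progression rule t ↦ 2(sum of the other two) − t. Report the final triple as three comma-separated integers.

start (-3,-4,-9) = (f(1,0),f(0,1),f(1,1))
replace slot 1: 2·((-4)+(-9)) − (-3) = -23 → (-23,-4,-9)
replace slot 2: 2·((-23)+(-9)) − (-4) = -60 → (-23,-60,-9)
replace slot 1: 2·((-60)+(-9)) − (-23) = -115 → (-115,-60,-9)
replace slot 3: 2·((-115)+(-60)) − (-9) = -341 → (-115,-60,-341)

-115,-60,-341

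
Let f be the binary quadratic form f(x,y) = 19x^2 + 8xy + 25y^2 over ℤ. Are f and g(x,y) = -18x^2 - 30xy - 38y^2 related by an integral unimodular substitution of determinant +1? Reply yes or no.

D₁ = -1836, D₂ = -1836
f: reduced (well bottom): (19,8,25) with a≤c, −a<b≤a
g is negative-definite; reduce −g:
−g: translate: b→-6 (≡30 mod 36), so (18,30,38)→(18,-6,26)
−g: reduced (well bottom): (18,-6,26) with a≤c, −a<b≤a
flip sign back: reduced form of g is (-18,6,-26)
reduced forms (19, 8, 25) vs (-18, 6, -26) ⇒ inequivalent

no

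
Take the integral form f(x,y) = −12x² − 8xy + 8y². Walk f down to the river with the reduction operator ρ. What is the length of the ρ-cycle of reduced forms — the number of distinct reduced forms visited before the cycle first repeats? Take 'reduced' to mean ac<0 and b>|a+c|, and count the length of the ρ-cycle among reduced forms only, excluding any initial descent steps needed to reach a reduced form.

D = 448, ⌊√D⌋ = 21
descent: ρ → (8,8,-12)  [lands on river]
river: ρ → (-12,16,4)
river: ρ → (4,16,-12)
river: ρ → (-12,8,8)
ρ-cycle length = 4 (tail of 1 descent step not counted)

4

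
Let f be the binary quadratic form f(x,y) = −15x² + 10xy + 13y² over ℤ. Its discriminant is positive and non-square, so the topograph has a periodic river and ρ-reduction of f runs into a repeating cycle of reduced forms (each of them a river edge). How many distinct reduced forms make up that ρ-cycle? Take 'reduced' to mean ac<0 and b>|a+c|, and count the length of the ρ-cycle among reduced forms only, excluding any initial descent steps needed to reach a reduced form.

D = 880, ⌊√D⌋ = 29
river: ρ → (13,16,-12)
river: ρ → (-12,8,17)
river: ρ → (17,26,-3)
river: ρ → (-3,28,8)
river: ρ → (8,20,-15)
river: ρ → (-15,10,13)
ρ-cycle length = 6 (tail of 0 descent steps not counted)

6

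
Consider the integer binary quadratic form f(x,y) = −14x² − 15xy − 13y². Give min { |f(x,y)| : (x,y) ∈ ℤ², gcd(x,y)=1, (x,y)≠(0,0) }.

translate: b→-13 (≡15 mod 28), so (14,15,13)→(14,-13,12)
flip: (14,-13,12)→(12,13,14)
translate: b→-11 (≡13 mod 24), so (12,13,14)→(12,-11,13)
reduced (well bottom): (12,-11,13) with a≤c, −a<b≤a
well minimum |f| = |-12| = 12 (negative-definite)

12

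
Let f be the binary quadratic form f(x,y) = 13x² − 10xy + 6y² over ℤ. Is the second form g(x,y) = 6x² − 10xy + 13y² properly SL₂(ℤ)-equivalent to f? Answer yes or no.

D₁ = -212, D₂ = -212
f: flip: (13,-10,6)→(6,10,13)
f: translate: b→-2 (≡10 mod 12), so (6,10,13)→(6,-2,9)
f: reduced (well bottom): (6,-2,9) with a≤c, −a<b≤a
g: translate: b→2 (≡-10 mod 12), so (6,-10,13)→(6,2,9)
g: reduced (well bottom): (6,2,9) with a≤c, −a<b≤a
reduced forms (6, -2, 9) vs (6, 2, 9) ⇒ inequivalent

no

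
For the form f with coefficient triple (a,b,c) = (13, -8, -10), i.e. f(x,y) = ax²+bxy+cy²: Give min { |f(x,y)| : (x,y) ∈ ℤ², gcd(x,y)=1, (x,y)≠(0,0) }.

descent: ρ → (-10,8,13)  [lands on river]
river: ρ → (13,18,-5)
river: ρ → (-5,22,5)
river: ρ → (5,18,-13)
river: ρ → (-13,8,10)
river: ρ → (10,12,-11)
river: ρ → (-11,10,11)
river: ρ → (11,12,-10)
closes: descent 1, river 8
min |a| on river = 5

5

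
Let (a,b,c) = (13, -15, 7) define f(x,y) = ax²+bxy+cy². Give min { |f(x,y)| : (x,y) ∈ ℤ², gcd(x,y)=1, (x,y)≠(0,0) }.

translate: b→11 (≡-15 mod 26), so (13,-15,7)→(13,11,5)
flip: (13,11,5)→(5,-11,13)
translate: b→-1 (≡-11 mod 10), so (5,-11,13)→(5,-1,7)
reduced (well bottom): (5,-1,7) with a≤c, −a<b≤a
well minimum = a = 5

5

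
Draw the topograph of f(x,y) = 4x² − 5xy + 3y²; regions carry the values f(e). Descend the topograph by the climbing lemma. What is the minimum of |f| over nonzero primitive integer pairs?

translate: b→3 (≡-5 mod 8), so (4,-5,3)→(4,3,2)
flip: (4,3,2)→(2,-3,4)
translate: b→1 (≡-3 mod 4), so (2,-3,4)→(2,1,3)
reduced (well bottom): (2,1,3) with a≤c, −a<b≤a
well minimum = a = 2

2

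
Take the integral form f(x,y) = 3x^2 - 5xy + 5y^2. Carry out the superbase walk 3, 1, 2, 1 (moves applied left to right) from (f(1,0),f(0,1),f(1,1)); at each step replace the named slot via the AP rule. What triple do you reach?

start (3,5,3) = (f(1,0),f(0,1),f(1,1))
replace slot 3: 2·(3+5) − 3 = 13 → (3,5,13)
replace slot 1: 2·(5+13) − 3 = 33 → (33,5,13)
replace slot 2: 2·(33+13) − 5 = 87 → (33,87,13)
replace slot 1: 2·(87+13) − 33 = 167 → (167,87,13)

167,87,13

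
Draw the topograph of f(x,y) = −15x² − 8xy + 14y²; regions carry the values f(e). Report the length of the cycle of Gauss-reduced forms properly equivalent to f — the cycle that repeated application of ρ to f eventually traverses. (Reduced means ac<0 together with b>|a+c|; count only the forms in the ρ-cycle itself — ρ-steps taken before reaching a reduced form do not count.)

D = 904, ⌊√D⌋ = 30
descent: ρ → (14,8,-15)  [lands on river]
river: ρ → (-15,22,7)
river: ρ → (7,20,-18)
river: ρ → (-18,16,9)
river: ρ → (9,20,-14)
river: ρ → (-14,8,15)
river: ρ → (15,22,-7)
river: ρ → (-7,20,18)
river: ρ → (18,16,-9)
river: ρ → (-9,20,14)
ρ-cycle length = 10 (tail of 1 descent step not counted)

10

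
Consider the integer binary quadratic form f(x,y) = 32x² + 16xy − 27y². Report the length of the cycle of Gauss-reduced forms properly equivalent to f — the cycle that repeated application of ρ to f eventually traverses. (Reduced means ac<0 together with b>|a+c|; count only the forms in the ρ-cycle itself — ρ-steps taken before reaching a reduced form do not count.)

D = 3712, ⌊√D⌋ = 60
river: ρ → (-27,38,21)
river: ρ → (21,46,-19)
river: ρ → (-19,30,37)
river: ρ → (37,44,-12)
river: ρ → (-12,52,21)
river: ρ → (21,32,-32)
river: ρ → (-32,32,21)
river: ρ → (21,52,-12)
river: ρ → (-12,44,37)
river: ρ → (37,30,-19)
river: ρ → (-19,46,21)
river: ρ → (21,38,-27)
river: ρ → (-27,16,32)
river: ρ → (32,48,-11)
river: ρ → (-11,40,48)
river: ρ → (48,56,-3)
river: ρ → (-3,58,29)
river: ρ → (29,58,-3)
river: ρ → (-3,56,48)
river: ρ → (48,40,-11)
river: ρ → (-11,48,32)
river: ρ → (32,16,-27)
ρ-cycle length = 22 (tail of 0 descent steps not counted)

22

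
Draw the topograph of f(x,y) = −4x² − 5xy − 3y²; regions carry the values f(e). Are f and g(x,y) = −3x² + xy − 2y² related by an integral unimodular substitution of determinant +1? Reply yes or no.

D₁ = -23, D₂ = -23
f is negative-definite; reduce −f:
−f: translate: b→-3 (≡5 mod 8), so (4,5,3)→(4,-3,2)
−f: flip: (4,-3,2)→(2,3,4)
−f: translate: b→-1 (≡3 mod 4), so (2,3,4)→(2,-1,3)
−f: reduced (well bottom): (2,-1,3) with a≤c, −a<b≤a
flip sign back: reduced form of f is (-2,1,-3)
g is negative-definite; reduce −g:
−g: flip: (3,-1,2)→(2,1,3)
−g: reduced (well bottom): (2,1,3) with a≤c, −a<b≤a
flip sign back: reduced form of g is (-2,-1,-3)
reduced forms (-2, 1, -3) vs (-2, -1, -3) ⇒ inequivalent

no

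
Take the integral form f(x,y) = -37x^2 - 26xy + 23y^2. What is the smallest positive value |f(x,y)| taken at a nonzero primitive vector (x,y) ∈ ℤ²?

descent: ρ → (23,26,-37)  [lands on river]
river: ρ → (-37,48,12)
river: ρ → (12,48,-37)
river: ρ → (-37,26,23)
river: ρ → (23,20,-40)
river: ρ → (-40,60,3)
river: ρ → (3,60,-40)
river: ρ → (-40,20,23)
closes: descent 1, river 8
min |a| on river = 3

3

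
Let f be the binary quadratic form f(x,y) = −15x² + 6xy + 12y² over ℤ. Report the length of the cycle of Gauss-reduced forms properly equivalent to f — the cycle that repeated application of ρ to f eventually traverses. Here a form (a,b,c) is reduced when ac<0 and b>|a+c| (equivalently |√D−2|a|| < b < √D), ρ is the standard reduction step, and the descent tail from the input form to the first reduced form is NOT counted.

D = 756, ⌊√D⌋ = 27
river: ρ → (12,18,-9)
river: ρ → (-9,18,12)
river: ρ → (12,6,-15)
river: ρ → (-15,24,3)
river: ρ → (3,24,-15)
river: ρ → (-15,6,12)
ρ-cycle length = 6 (tail of 0 descent steps not counted)

6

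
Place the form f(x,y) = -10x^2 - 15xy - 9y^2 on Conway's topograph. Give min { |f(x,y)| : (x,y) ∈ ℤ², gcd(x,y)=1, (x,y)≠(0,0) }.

translate: b→-5 (≡15 mod 20), so (10,15,9)→(10,-5,4)
flip: (10,-5,4)→(4,5,10)
translate: b→-3 (≡5 mod 8), so (4,5,10)→(4,-3,9)
reduced (well bottom): (4,-3,9) with a≤c, −a<b≤a
well minimum |f| = |-4| = 4 (negative-definite)

4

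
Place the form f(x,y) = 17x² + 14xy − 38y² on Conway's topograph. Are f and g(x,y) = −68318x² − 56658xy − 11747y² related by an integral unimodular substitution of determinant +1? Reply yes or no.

D₁ = 2780, D₂ = 2780
river cycle of f (length 8): (17, 48, -7), (-7, 50, 10), (10, 50, -7), (-7, 48, 17), (17, 20, -35), (-35, 50, 2), (2, 50, -35), (-35, 20, 17)
river cycle of g (length 8): (17, 48, -7), (-7, 50, 10), (10, 50, -7), (-7, 48, 17), (17, 20, -35), (-35, 50, 2), (2, 50, -35), (-35, 20, 17)
cycles coincide ⇒ equivalent

yes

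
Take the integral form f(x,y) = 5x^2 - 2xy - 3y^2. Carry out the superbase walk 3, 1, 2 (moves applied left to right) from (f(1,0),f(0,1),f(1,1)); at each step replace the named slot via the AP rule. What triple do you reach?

start (5,-3,0) = (f(1,0),f(0,1),f(1,1))
replace slot 3: 2·(5+(-3)) − 0 = 4 → (5,-3,4)
replace slot 1: 2·((-3)+4) − 5 = -3 → (-3,-3,4)
replace slot 2: 2·((-3)+4) − (-3) = 5 → (-3,5,4)

-3,5,4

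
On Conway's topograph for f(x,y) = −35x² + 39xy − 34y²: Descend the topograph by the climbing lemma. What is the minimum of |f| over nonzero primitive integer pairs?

translate: b→31 (≡-39 mod 70), so (35,-39,34)→(35,31,30)
flip: (35,31,30)→(30,-31,35)
translate: b→29 (≡-31 mod 60), so (30,-31,35)→(30,29,34)
reduced (well bottom): (30,29,34) with a≤c, −a<b≤a
well minimum |f| = |-30| = 30 (negative-definite)

30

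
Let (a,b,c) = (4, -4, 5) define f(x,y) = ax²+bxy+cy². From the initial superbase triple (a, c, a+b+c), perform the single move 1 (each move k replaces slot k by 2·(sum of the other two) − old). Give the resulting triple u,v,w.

start (4,5,5) = (f(1,0),f(0,1),f(1,1))
replace slot 1: 2·(5+5) − 4 = 16 → (16,5,5)

16,5,5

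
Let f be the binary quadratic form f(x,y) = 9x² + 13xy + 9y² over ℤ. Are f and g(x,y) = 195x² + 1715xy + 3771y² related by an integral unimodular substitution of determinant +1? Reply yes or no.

D₁ = -155, D₂ = -155
f: translate: b→-5 (≡13 mod 18), so (9,13,9)→(9,-5,5)
f: flip: (9,-5,5)→(5,5,9)
f: reduced (well bottom): (5,5,9) with a≤c, −a<b≤a
g: translate: b→155 (≡1715 mod 390), so (195,1715,3771)→(195,155,31)
g: flip: (195,155,31)→(31,-155,195)
g: translate: b→31 (≡-155 mod 62), so (31,-155,195)→(31,31,9)
g: flip: (31,31,9)→(9,-31,31)
g: translate: b→5 (≡-31 mod 18), so (9,-31,31)→(9,5,5)
g: flip: (9,5,5)→(5,-5,9)
g: translate: b→5 (≡-5 mod 10), so (5,-5,9)→(5,5,9)
g: reduced (well bottom): (5,5,9) with a≤c, −a<b≤a
reduced forms (5, 5, 9) vs (5, 5, 9) ⇒ equivalent

yes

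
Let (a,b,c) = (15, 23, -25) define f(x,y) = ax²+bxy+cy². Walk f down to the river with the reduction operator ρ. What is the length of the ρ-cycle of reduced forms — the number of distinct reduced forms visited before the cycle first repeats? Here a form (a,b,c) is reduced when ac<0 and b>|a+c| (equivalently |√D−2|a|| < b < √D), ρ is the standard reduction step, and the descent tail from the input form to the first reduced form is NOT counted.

D = 2029, ⌊√D⌋ = 45
river: ρ → (-25,27,13)
river: ρ → (13,25,-27)
river: ρ → (-27,29,11)
river: ρ → (11,37,-15)
river: ρ → (-15,23,25)
river: ρ → (25,27,-13)
river: ρ → (-13,25,27)
river: ρ → (27,29,-11)
river: ρ → (-11,37,15)
river: ρ → (15,23,-25)
ρ-cycle length = 10 (tail of 0 descent steps not counted)

10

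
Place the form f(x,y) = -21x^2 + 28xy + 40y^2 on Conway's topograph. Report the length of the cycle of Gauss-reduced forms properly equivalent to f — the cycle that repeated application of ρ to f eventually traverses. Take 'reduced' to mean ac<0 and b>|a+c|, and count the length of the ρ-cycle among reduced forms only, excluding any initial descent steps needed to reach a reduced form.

D = 4144, ⌊√D⌋ = 64
river: ρ → (40,52,-9)
river: ρ → (-9,56,28)
river: ρ → (28,56,-9)
river: ρ → (-9,52,40)
river: ρ → (40,28,-21)
river: ρ → (-21,56,12)
river: ρ → (12,64,-1)
river: ρ → (-1,64,12)
river: ρ → (12,56,-21)
river: ρ → (-21,28,40)
ρ-cycle length = 10 (tail of 0 descent steps not counted)

10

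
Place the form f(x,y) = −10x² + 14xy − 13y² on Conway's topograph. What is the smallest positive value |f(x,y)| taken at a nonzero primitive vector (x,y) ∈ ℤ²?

translate: b→6 (≡-14 mod 20), so (10,-14,13)→(10,6,9)
flip: (10,6,9)→(9,-6,10)
reduced (well bottom): (9,-6,10) with a≤c, −a<b≤a
well minimum |f| = |-9| = 9 (negative-definite)

9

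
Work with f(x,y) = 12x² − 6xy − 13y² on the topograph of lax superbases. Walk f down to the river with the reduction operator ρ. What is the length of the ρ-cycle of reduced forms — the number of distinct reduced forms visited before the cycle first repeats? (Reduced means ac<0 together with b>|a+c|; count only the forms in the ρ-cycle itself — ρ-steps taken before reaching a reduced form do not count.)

D = 660, ⌊√D⌋ = 25
descent: ρ → (-13,6,12)  [lands on river]
river: ρ → (12,18,-7)
river: ρ → (-7,24,3)
river: ρ → (3,24,-7)
river: ρ → (-7,18,12)
river: ρ → (12,6,-13)
river: ρ → (-13,20,5)
river: ρ → (5,20,-13)
ρ-cycle length = 8 (tail of 1 descent step not counted)

8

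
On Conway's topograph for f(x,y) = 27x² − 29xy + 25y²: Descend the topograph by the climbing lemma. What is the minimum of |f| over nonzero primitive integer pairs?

translate: b→25 (≡-29 mod 54), so (27,-29,25)→(27,25,23)
flip: (27,25,23)→(23,-25,27)
translate: b→21 (≡-25 mod 46), so (23,-25,27)→(23,21,25)
reduced (well bottom): (23,21,25) with a≤c, −a<b≤a
well minimum = a = 23

23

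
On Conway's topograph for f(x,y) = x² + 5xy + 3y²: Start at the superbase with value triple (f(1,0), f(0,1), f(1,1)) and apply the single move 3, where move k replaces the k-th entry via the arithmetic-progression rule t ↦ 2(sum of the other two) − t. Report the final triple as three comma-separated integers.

start (1,3,9) = (f(1,0),f(0,1),f(1,1))
replace slot 3: 2·(1+3) − 9 = -1 → (1,3,-1)

1,3,-1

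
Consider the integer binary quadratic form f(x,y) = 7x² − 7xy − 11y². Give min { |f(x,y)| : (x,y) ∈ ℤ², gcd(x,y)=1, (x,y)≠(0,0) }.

descent: ρ → (-11,7,7)  [lands on river]
river: ρ → (7,7,-11)
river: ρ → (-11,15,3)
river: ρ → (3,15,-11)
closes: descent 1, river 4
min |a| on river = 3

3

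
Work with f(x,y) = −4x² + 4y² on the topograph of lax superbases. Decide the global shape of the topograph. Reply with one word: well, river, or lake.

D = b²−4ac = 0² − 4·(-4)·4 = 64
D = 8² is a perfect square ⇒ form factors over ℤ ⇒ lakes

lake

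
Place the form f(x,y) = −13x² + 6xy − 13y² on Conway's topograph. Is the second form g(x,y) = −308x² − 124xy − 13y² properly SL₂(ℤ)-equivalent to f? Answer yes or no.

D₁ = -640, D₂ = -640
f is negative-definite; reduce −f:
−f: flip: (13,-6,13)→(13,6,13)
−f: reduced (well bottom): (13,6,13) with a≤c, −a<b≤a
flip sign back: reduced form of f is (-13,-6,-13)
g is negative-definite; reduce −g:
−g: flip: (308,124,13)→(13,-124,308)
−g: translate: b→6 (≡-124 mod 26), so (13,-124,308)→(13,6,13)
−g: reduced (well bottom): (13,6,13) with a≤c, −a<b≤a
flip sign back: reduced form of g is (-13,-6,-13)
reduced forms (-13, -6, -13) vs (-13, -6, -13) ⇒ equivalent

yes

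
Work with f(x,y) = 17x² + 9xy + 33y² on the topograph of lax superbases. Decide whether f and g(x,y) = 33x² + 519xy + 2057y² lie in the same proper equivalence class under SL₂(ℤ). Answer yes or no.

D₁ = -2163, D₂ = -2163
f: reduced (well bottom): (17,9,33) with a≤c, −a<b≤a
g: translate: b→-9 (≡519 mod 66), so (33,519,2057)→(33,-9,17)
g: flip: (33,-9,17)→(17,9,33)
g: reduced (well bottom): (17,9,33) with a≤c, −a<b≤a
reduced forms (17, 9, 33) vs (17, 9, 33) ⇒ equivalent

yes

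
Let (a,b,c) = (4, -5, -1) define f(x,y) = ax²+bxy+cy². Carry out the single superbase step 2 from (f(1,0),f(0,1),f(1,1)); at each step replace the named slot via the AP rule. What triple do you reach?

start (4,-1,-2) = (f(1,0),f(0,1),f(1,1))
replace slot 2: 2·(4+(-2)) − (-1) = 5 → (4,5,-2)

4,5,-2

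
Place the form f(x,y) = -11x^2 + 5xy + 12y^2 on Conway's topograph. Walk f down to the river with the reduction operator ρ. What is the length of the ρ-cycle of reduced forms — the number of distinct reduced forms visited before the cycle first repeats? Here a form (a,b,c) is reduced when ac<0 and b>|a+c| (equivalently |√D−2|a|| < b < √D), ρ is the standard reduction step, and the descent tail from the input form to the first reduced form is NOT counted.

D = 553, ⌊√D⌋ = 23
river: ρ → (12,19,-4)
river: ρ → (-4,21,7)
river: ρ → (7,21,-4)
river: ρ → (-4,19,12)
river: ρ → (12,5,-11)
river: ρ → (-11,17,6)
river: ρ → (6,19,-8)
river: ρ → (-8,13,12)
river: ρ → (12,11,-9)
river: ρ → (-9,7,14)
river: ρ → (14,21,-2)
river: ρ → (-2,23,3)
river: ρ → (3,19,-16)
river: ρ → (-16,13,6)
river: ρ → (6,23,-1)
river: ρ → (-1,23,6)
river: ρ → (6,13,-16)
river: ρ → (-16,19,3)
river: ρ → (3,23,-2)
river: ρ → (-2,21,14)
river: ρ → (14,7,-9)
river: ρ → (-9,11,12)
river: ρ → (12,13,-8)
river: ρ → (-8,19,6)
river: ρ → (6,17,-11)
river: ρ → (-11,5,12)
ρ-cycle length = 26 (tail of 0 descent steps not counted)

26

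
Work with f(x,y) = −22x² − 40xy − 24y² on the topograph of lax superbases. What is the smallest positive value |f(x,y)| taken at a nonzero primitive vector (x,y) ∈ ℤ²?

translate: b→-4 (≡40 mod 44), so (22,40,24)→(22,-4,6)
flip: (22,-4,6)→(6,4,22)
reduced (well bottom): (6,4,22) with a≤c, −a<b≤a
well minimum |f| = |-6| = 6 (negative-definite)

6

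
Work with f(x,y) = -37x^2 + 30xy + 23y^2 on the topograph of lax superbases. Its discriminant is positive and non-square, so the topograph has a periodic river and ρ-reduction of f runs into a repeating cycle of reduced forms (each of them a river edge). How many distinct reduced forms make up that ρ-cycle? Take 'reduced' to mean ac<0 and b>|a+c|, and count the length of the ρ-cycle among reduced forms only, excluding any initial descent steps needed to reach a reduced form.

D = 4304, ⌊√D⌋ = 65
river: ρ → (23,62,-5)
river: ρ → (-5,58,47)
river: ρ → (47,36,-16)
river: ρ → (-16,60,11)
river: ρ → (11,50,-41)
river: ρ → (-41,32,20)
river: ρ → (20,48,-25)
river: ρ → (-25,52,16)
river: ρ → (16,44,-37)
river: ρ → (-37,30,23)
ρ-cycle length = 10 (tail of 0 descent steps not counted)

10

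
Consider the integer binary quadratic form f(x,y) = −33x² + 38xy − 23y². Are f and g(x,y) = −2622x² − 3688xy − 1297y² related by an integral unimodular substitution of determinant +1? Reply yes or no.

D₁ = -1592, D₂ = -1592
f is negative-definite; reduce −f:
−f: translate: b→28 (≡-38 mod 66), so (33,-38,23)→(33,28,18)
−f: flip: (33,28,18)→(18,-28,33)
−f: translate: b→8 (≡-28 mod 36), so (18,-28,33)→(18,8,23)
−f: reduced (well bottom): (18,8,23) with a≤c, −a<b≤a
flip sign back: reduced form of f is (-18,-8,-23)
g is negative-definite; reduce −g:
−g: translate: b→-1556 (≡3688 mod 5244), so (2622,3688,1297)→(2622,-1556,231)
−g: flip: (2622,-1556,231)→(231,1556,2622)
−g: translate: b→170 (≡1556 mod 462), so (231,1556,2622)→(231,170,33)
−g: flip: (231,170,33)→(33,-170,231)
−g: translate: b→28 (≡-170 mod 66), so (33,-170,231)→(33,28,18)
−g: flip: (33,28,18)→(18,-28,33)
−g: translate: b→8 (≡-28 mod 36), so (18,-28,33)→(18,8,23)
−g: reduced (well bottom): (18,8,23) with a≤c, −a<b≤a
flip sign back: reduced form of g is (-18,-8,-23)
reduced forms (-18, -8, -23) vs (-18, -8, -23) ⇒ equivalent

yes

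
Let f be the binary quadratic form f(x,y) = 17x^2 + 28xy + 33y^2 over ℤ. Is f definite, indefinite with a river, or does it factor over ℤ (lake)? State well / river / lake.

D = b²−4ac = 28² − 4·17·33 = -1460
D < 0 ⇒ definite ⇒ every region one sign ⇒ single well

well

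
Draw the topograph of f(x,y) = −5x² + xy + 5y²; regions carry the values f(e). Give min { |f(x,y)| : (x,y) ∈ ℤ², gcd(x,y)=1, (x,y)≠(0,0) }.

river: ρ → (5,9,-1)
river: ρ → (-1,9,5)
river: ρ → (5,1,-5)
river: ρ → (-5,9,1)
river: ρ → (1,9,-5)
river: ρ → (-5,1,5)
closes: descent 0, river 6
min |a| on river = 1

1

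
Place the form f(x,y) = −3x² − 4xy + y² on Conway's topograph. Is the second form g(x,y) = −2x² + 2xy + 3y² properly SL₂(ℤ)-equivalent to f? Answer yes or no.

D₁ = 28, D₂ = 28
river cycle of f (length 4): (1, 4, -3), (-3, 2, 2), (2, 2, -3), (-3, 4, 1)
river cycle of g (length 4): (3, 4, -1), (-1, 4, 3), (3, 2, -2), (-2, 2, 3)
cycles differ ⇒ inequivalent

no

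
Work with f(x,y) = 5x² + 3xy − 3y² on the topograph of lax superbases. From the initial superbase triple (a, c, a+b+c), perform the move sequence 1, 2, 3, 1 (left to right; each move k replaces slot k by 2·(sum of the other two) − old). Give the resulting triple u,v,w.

start (5,-3,5) = (f(1,0),f(0,1),f(1,1))
replace slot 1: 2·((-3)+5) − 5 = -1 → (-1,-3,5)
replace slot 2: 2·((-1)+5) − (-3) = 11 → (-1,11,5)
replace slot 3: 2·((-1)+11) − 5 = 15 → (-1,11,15)
replace slot 1: 2·(11+15) − (-1) = 53 → (53,11,15)

53,11,15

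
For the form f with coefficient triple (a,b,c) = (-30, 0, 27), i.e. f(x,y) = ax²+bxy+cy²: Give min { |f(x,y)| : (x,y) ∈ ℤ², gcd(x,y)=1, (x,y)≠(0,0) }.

descent: ρ → (27,54,-3)  [lands on river]
river: ρ → (-3,54,27)
closes: descent 1, river 2
min |a| on river = 3

3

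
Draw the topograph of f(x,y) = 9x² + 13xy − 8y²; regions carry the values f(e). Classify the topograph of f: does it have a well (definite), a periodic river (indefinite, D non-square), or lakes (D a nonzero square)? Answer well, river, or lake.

D = b²−4ac = 13² − 4·9·(-8) = 457
D > 0 non-square ⇒ indefinite ⇒ periodic river

river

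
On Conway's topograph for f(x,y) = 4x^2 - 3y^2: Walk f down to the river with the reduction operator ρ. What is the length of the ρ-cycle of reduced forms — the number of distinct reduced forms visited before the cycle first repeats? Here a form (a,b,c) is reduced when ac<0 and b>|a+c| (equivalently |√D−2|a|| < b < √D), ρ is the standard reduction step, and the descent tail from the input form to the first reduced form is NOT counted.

D = 48, ⌊√D⌋ = 6
descent: ρ → (-3,6,1)  [lands on river]
river: ρ → (1,6,-3)
ρ-cycle length = 2 (tail of 1 descent step not counted)

2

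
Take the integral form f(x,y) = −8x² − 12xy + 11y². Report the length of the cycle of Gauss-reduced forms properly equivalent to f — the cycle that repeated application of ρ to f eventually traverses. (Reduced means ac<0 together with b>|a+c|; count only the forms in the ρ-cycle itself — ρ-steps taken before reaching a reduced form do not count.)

D = 496, ⌊√D⌋ = 22
descent: ρ → (11,12,-8)  [lands on river]
river: ρ → (-8,20,3)
river: ρ → (3,22,-1)
river: ρ → (-1,22,3)
river: ρ → (3,20,-8)
river: ρ → (-8,12,11)
river: ρ → (11,10,-9)
river: ρ → (-9,8,12)
river: ρ → (12,16,-5)
river: ρ → (-5,14,15)
river: ρ → (15,16,-4)
river: ρ → (-4,16,15)
river: ρ → (15,14,-5)
river: ρ → (-5,16,12)
river: ρ → (12,8,-9)
river: ρ → (-9,10,11)
ρ-cycle length = 16 (tail of 1 descent step not counted)

16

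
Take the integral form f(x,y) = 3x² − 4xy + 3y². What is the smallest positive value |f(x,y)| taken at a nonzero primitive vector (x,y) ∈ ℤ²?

translate: b→2 (≡-4 mod 6), so (3,-4,3)→(3,2,2)
flip: (3,2,2)→(2,-2,3)
translate: b→2 (≡-2 mod 4), so (2,-2,3)→(2,2,3)
reduced (well bottom): (2,2,3) with a≤c, −a<b≤a
well minimum = a = 2

2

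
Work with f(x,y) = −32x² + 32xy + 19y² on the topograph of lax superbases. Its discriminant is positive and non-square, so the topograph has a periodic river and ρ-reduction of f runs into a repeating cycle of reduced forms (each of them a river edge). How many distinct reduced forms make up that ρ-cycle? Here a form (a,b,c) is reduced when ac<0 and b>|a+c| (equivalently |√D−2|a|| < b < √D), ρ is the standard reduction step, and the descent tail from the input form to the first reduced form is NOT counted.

D = 3456, ⌊√D⌋ = 58
river: ρ → (19,44,-20)
river: ρ → (-20,36,27)
river: ρ → (27,18,-29)
river: ρ → (-29,40,16)
river: ρ → (16,56,-5)
river: ρ → (-5,54,27)
river: ρ → (27,54,-5)
river: ρ → (-5,56,16)
river: ρ → (16,40,-29)
river: ρ → (-29,18,27)
river: ρ → (27,36,-20)
river: ρ → (-20,44,19)
river: ρ → (19,32,-32)
river: ρ → (-32,32,19)
ρ-cycle length = 14 (tail of 0 descent steps not counted)

14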